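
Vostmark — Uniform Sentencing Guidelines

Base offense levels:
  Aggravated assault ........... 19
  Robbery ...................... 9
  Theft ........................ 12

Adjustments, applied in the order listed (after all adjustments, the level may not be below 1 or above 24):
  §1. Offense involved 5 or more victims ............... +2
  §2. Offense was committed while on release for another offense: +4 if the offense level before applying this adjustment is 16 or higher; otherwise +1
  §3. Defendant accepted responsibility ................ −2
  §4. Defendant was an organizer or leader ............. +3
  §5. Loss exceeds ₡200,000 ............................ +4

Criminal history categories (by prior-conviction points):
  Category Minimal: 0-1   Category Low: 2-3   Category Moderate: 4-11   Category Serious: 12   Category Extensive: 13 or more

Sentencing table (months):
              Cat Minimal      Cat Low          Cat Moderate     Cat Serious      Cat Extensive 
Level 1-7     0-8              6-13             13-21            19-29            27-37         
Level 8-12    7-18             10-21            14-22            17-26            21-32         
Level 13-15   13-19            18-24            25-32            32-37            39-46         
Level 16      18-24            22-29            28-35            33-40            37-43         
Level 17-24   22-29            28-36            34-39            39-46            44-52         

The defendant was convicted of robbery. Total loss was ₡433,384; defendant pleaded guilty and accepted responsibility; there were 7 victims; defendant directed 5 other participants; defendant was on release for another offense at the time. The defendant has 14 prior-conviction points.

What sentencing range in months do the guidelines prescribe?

44-52 months

Base offense level for robbery: 9.
§1 applies: 9 + 2 = 11.
§2 applies (level before this adjustment is 11 < 16, so +1): 11 + 1 = 12.
§3 applies: 12 − 2 = 10.
§4 applies: 10 + 3 = 13.
§5 applies: 13 + 4 = 17.
Final offense level: 17.
Criminal history: 14 prior points → Category Extensive (13+).
Level 17 falls in the 17-24 band.
Grid: Level 17-24 × Category Extensive = 44-52 months.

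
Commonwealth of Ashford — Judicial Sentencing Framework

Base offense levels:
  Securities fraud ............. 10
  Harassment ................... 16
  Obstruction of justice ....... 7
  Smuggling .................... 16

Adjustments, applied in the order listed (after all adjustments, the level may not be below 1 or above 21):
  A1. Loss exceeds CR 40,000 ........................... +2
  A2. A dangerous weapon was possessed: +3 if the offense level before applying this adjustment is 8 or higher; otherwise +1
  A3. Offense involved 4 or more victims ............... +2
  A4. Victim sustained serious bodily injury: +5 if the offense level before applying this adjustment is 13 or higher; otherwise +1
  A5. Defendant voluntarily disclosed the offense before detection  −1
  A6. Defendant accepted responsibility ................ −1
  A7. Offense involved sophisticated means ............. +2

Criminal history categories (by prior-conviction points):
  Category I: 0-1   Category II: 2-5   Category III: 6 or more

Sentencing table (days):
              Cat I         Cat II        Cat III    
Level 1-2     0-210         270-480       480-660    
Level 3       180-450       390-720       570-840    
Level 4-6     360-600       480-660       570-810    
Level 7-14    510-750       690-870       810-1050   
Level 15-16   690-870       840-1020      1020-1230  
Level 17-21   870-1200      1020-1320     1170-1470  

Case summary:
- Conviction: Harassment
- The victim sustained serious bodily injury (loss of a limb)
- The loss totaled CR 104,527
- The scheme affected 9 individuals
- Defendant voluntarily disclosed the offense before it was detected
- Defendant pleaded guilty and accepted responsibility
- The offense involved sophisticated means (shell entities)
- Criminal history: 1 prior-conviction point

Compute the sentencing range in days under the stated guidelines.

Base offense level for harassment: 16.
A1 applies: 16 + 2 = 18.
A2 does not apply.
A3 applies: 18 + 2 = 20.
A4 applies (level before this adjustment is 20 ≥ 13, so +5): 20 + 5 = 25.
A5 applies: 25 − 1 = 24.
A6 applies: 24 − 1 = 23.
A7 applies: 23 + 2 = 25.
Level 25 exceeds the maximum of 21; capped at 21.
Final offense level: 21.
Criminal history: 1 prior point → Category I (0-1).
Level 21 falls in the 17-21 band.
Grid: Level 17-21 × Category I = 870-1200 days.

870-1200 days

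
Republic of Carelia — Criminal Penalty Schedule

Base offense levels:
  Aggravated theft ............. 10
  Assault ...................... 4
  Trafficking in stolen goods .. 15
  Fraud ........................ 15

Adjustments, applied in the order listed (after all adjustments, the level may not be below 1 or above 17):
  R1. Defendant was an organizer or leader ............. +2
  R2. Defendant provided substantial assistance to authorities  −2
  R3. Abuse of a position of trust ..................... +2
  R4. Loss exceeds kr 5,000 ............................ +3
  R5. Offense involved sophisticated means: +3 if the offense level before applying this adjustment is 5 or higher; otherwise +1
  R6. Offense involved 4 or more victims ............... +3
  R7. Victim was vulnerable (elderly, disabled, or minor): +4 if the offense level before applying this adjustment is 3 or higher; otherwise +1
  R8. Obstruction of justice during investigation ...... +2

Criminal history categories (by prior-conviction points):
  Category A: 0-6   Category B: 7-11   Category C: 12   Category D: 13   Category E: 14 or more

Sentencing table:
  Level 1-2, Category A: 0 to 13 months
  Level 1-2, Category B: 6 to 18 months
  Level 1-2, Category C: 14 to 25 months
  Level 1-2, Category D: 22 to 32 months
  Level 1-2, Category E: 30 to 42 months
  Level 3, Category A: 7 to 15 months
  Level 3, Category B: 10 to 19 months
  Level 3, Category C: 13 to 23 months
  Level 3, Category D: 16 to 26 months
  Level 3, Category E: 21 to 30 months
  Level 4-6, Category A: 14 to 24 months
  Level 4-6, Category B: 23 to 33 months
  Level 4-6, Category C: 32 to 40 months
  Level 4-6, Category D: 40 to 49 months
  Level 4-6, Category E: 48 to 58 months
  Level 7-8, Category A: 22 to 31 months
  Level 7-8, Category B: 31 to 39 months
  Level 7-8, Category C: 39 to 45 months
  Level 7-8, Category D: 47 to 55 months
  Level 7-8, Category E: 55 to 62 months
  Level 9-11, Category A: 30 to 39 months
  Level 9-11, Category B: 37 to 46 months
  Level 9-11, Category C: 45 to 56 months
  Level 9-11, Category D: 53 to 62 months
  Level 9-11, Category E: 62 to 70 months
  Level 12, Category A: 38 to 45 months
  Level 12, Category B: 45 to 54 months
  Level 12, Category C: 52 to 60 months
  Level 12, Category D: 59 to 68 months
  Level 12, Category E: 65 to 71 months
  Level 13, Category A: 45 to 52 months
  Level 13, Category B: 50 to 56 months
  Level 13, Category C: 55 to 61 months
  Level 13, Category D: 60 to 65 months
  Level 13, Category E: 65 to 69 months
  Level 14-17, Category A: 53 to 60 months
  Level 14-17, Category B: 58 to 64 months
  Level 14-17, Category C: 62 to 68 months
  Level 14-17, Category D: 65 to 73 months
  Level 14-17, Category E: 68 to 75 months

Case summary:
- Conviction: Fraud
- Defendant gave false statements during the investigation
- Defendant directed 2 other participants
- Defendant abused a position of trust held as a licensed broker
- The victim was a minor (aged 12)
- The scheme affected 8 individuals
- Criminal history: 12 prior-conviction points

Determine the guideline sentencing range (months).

Base offense level for fraud: 15.
R1 applies: 15 + 2 = 17.
R3 applies: 17 + 2 = 19.
R6 applies: 19 + 3 = 22.
R7 applies (level before this adjustment is 22 ≥ 3, so +4): 22 + 4 = 26.
R8 applies: 26 + 2 = 28.
Level 28 exceeds the maximum of 17; capped at 17.
Final offense level: 17.
Criminal history: 12 prior points → Category C (12).
Level 17 falls in the 14-17 band.
Grid: Level 14-17 × Category C = 62-68 months.

62-68 months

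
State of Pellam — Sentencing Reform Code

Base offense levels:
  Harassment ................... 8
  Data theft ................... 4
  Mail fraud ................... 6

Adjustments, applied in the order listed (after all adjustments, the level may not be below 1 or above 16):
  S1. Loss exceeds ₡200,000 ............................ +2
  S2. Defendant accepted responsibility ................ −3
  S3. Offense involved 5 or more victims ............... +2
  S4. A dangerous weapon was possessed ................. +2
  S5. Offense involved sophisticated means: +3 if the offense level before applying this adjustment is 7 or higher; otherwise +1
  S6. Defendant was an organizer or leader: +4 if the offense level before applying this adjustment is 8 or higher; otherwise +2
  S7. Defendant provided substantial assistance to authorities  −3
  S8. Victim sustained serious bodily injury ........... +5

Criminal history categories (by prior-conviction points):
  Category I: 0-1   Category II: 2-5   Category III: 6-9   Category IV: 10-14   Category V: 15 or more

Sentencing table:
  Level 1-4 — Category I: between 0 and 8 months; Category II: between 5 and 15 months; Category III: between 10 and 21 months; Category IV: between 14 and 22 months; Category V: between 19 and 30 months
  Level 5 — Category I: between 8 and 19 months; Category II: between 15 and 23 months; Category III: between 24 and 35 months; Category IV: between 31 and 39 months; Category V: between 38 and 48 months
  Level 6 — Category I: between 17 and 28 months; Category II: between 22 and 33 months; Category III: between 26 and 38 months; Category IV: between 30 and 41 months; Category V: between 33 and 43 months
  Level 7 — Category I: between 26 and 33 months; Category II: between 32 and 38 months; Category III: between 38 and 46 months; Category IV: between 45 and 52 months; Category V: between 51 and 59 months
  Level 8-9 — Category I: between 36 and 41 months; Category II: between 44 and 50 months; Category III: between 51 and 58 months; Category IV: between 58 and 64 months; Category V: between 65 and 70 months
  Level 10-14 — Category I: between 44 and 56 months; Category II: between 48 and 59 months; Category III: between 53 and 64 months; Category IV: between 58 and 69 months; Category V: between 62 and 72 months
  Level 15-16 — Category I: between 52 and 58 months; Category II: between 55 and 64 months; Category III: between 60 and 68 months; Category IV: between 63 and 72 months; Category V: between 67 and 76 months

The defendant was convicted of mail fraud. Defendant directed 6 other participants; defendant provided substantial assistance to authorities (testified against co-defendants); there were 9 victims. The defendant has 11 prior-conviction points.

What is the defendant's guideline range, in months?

58-64 months

Base offense level for mail fraud: 6.
S2 does not apply.
S3 applies: 6 + 2 = 8.
S6 applies (level before this adjustment is 8 ≥ 8, so +4): 8 + 4 = 12.
S7 applies: 12 − 3 = 9.
Final offense level: 9.
Criminal history: 11 prior points → Category IV (10-14).
Level 9 falls in the 8-9 band.
Grid: Level 8-9 × Category IV = 58-64 months.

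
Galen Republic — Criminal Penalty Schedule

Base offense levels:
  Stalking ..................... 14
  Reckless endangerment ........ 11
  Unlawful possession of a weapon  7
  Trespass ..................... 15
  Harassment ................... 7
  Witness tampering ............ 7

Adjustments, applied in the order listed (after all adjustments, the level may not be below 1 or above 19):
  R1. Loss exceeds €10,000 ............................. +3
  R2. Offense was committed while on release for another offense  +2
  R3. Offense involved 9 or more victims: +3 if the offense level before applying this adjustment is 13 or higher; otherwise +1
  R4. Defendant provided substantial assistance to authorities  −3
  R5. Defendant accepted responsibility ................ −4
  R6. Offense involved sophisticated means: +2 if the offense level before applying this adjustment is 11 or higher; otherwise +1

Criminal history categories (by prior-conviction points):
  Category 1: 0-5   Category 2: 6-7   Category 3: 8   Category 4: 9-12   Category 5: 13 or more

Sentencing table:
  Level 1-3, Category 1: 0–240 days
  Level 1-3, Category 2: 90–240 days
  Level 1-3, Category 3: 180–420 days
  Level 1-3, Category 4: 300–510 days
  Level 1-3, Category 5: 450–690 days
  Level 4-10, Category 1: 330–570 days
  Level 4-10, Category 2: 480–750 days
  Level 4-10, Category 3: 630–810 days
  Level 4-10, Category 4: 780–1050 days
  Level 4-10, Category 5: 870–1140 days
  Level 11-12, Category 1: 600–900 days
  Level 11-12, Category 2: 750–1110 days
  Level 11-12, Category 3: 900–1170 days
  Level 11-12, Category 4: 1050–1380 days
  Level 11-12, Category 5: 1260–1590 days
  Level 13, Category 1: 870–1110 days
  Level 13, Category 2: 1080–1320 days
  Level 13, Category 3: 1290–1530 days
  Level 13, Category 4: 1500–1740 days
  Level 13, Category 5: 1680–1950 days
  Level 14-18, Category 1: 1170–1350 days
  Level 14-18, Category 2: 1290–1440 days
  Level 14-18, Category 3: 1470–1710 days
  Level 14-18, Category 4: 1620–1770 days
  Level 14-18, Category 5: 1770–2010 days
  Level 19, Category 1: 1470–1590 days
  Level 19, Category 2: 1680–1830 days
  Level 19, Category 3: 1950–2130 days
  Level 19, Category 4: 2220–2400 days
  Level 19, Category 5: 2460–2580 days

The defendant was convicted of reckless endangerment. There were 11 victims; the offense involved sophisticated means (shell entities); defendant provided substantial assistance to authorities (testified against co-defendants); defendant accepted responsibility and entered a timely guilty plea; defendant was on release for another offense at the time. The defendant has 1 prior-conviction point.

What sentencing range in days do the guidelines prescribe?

Base offense level for reckless endangerment: 11.
R1 does not apply.
R2 applies: 11 + 2 = 13.
R3 applies (level before this adjustment is 13 ≥ 13, so +3): 13 + 3 = 16.
R4 applies: 16 − 3 = 13.
R5 applies: 13 − 4 = 9.
R6 applies (level before this adjustment is 9 < 11, so +1): 9 + 1 = 10.
Final offense level: 10.
Criminal history: 1 prior point → Category 1 (0-5).
Level 10 falls in the 4-10 band.
Grid: Level 4-10 × Category 1 = 330-570 days.

330-570 days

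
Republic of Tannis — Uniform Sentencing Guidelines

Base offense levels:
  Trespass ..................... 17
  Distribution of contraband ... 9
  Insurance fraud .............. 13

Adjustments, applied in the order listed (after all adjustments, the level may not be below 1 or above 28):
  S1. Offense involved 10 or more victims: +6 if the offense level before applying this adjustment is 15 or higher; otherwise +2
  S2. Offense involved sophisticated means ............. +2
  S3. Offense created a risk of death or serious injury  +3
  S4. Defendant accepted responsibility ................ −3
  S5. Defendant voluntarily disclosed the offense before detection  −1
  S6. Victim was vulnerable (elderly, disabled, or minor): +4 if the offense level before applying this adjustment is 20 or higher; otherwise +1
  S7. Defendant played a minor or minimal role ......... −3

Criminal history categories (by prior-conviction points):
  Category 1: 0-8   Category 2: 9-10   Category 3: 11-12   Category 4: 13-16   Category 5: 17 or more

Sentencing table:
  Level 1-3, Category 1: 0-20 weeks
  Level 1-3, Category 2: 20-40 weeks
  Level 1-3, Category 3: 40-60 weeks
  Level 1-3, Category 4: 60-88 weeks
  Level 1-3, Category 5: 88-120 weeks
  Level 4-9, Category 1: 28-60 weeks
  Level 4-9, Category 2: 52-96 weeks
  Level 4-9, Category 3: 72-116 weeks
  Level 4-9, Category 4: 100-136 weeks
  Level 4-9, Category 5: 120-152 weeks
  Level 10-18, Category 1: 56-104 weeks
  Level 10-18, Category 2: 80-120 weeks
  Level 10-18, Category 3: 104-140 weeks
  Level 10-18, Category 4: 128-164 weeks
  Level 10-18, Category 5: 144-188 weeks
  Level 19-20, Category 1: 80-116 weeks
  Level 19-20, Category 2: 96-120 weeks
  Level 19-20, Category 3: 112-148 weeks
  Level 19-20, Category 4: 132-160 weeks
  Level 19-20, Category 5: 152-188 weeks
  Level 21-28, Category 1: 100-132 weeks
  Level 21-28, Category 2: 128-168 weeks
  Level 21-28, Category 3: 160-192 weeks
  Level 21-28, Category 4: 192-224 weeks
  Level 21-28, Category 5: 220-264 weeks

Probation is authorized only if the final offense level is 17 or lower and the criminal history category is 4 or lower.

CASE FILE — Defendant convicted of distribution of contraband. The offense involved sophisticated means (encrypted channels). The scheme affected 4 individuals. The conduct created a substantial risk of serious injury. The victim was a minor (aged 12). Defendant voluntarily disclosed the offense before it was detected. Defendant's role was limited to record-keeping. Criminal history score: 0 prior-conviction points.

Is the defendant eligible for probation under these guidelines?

Yes

Base offense level for distribution of contraband: 9.
S2 applies: 9 + 2 = 11.
S3 applies: 11 + 3 = 14.
S5 applies: 14 − 1 = 13.
S6 applies (level before this adjustment is 13 < 20, so +1): 13 + 1 = 14.
S7 applies: 14 − 3 = 11.
Final offense level: 11.
Criminal history: 0 prior points → Category 1 (0-8).
Level 11 falls in the 10-18 band.
Grid: Level 10-18 × Category 1 = 56-104 weeks.
Probation check: level 11 ≤ 17 and category 1 ≤ 4 → eligible.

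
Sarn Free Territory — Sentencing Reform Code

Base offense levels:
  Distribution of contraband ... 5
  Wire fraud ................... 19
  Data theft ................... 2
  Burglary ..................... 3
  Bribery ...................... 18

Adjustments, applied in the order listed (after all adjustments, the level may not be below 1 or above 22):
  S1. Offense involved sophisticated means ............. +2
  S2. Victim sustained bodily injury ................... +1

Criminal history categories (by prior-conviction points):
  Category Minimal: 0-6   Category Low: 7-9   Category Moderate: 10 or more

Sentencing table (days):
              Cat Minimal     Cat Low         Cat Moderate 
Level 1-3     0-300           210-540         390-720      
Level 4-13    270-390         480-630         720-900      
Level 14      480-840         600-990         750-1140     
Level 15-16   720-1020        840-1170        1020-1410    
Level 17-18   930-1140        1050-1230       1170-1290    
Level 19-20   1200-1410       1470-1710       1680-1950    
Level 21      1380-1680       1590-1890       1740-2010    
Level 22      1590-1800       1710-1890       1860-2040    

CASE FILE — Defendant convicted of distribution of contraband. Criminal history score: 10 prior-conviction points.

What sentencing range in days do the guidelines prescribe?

720-900 days

Base offense level for distribution of contraband: 5.
Final offense level: 5.
Criminal history: 10 prior points → Category Moderate (10+).
Level 5 falls in the 4-13 band.
Grid: Level 4-13 × Category Moderate = 720-900 days.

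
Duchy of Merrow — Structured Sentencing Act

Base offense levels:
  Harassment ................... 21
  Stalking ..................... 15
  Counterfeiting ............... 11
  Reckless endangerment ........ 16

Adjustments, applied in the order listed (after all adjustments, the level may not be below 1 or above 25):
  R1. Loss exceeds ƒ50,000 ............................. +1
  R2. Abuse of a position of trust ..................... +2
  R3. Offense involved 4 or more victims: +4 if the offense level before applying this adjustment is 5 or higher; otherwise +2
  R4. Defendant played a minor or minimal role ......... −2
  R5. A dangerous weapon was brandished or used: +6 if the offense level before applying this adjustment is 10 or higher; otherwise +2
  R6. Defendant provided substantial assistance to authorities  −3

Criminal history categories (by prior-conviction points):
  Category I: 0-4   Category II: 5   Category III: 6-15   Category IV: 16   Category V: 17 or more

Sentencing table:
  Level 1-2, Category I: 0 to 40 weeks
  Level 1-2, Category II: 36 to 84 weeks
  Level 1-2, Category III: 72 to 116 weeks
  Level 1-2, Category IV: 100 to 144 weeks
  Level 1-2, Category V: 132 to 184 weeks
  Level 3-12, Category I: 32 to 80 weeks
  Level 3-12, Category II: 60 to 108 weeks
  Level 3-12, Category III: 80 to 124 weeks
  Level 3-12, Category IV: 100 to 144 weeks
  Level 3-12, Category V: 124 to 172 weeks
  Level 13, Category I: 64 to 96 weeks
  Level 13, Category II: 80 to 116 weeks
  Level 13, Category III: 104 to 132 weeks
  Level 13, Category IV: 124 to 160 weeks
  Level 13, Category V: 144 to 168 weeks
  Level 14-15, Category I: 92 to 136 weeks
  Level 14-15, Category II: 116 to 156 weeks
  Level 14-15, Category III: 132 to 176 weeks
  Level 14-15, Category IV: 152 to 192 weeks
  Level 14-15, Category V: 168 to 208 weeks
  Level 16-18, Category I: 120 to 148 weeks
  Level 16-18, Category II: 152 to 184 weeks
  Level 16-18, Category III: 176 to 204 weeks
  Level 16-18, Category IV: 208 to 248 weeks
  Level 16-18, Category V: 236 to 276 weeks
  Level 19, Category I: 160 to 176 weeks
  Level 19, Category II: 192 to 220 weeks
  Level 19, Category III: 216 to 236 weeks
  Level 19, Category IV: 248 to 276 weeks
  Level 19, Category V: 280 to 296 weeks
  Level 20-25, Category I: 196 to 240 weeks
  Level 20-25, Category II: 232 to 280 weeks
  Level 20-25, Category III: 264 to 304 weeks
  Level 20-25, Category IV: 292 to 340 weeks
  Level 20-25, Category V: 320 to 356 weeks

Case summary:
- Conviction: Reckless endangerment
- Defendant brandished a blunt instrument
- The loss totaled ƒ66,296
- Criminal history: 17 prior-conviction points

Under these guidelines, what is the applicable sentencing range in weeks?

320-356 weeks

Base offense level for reckless endangerment: 16.
R1 applies: 16 + 1 = 17.
R2 does not apply.
R3 does not apply.
R4 does not apply.
R5 applies (level before this adjustment is 17 ≥ 10, so +6): 17 + 6 = 23.
Final offense level: 23.
Criminal history: 17 prior points → Category V (17+).
Level 23 falls in the 20-25 band.
Grid: Level 20-25 × Category V = 320-356 weeks.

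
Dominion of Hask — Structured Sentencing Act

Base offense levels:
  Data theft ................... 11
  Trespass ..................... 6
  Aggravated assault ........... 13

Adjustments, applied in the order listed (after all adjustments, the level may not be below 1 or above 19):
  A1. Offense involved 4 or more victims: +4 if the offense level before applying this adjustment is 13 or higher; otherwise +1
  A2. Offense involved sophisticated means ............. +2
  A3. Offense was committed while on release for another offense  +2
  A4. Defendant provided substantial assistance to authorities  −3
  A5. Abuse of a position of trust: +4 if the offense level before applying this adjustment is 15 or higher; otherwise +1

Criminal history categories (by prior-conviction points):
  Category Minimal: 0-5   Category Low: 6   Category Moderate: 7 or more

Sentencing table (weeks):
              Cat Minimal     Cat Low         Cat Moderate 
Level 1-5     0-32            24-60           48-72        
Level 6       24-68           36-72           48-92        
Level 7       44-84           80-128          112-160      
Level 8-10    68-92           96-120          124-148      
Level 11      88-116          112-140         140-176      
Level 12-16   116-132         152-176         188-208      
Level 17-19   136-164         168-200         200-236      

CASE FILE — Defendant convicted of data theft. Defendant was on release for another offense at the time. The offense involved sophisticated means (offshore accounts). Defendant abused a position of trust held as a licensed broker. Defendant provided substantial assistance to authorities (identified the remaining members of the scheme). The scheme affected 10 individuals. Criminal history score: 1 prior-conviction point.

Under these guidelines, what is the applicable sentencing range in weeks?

116-132 weeks

Base offense level for data theft: 11.
A1 applies (level before this adjustment is 11 < 13, so +1): 11 + 1 = 12.
A2 applies: 12 + 2 = 14.
A3 applies: 14 + 2 = 16.
A4 applies: 16 − 3 = 13.
A5 applies (level before this adjustment is 13 < 15, so +1): 13 + 1 = 14.
Final offense level: 14.
Criminal history: 1 prior point → Category Minimal (0-5).
Level 14 falls in the 12-16 band.
Grid: Level 12-16 × Category Minimal = 116-132 weeks.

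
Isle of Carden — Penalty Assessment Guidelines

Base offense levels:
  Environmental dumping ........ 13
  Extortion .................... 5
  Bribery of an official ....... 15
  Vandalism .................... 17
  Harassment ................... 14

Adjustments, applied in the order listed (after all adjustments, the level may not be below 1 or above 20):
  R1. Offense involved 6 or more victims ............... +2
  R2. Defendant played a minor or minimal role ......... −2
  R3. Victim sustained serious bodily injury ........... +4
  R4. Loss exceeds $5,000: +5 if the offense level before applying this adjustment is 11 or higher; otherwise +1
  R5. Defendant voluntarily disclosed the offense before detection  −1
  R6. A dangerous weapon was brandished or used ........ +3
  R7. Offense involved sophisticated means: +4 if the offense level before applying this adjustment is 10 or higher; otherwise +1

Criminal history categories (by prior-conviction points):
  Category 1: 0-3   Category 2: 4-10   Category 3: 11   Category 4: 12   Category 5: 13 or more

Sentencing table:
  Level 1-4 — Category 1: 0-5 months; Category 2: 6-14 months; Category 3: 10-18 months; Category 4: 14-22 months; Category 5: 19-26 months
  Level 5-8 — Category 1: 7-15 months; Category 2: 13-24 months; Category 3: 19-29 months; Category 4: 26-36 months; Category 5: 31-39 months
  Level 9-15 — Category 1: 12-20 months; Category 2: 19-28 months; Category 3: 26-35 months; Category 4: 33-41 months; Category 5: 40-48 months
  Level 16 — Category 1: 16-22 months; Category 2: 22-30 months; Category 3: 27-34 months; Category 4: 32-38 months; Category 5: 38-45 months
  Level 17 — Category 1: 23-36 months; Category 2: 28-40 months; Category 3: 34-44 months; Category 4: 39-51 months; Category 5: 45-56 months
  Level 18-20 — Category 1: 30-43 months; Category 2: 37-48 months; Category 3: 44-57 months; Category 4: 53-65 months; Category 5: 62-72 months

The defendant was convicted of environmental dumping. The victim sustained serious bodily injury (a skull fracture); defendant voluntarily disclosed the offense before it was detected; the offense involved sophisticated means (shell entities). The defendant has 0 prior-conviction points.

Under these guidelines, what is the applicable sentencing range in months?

30-43 months

Base offense level for environmental dumping: 13.
R2 does not apply.
R3 applies: 13 + 4 = 17.
R4 does not apply.
R5 applies: 17 − 1 = 16.
R6 does not apply.
R7 applies (level before this adjustment is 16 ≥ 10, so +4): 16 + 4 = 20.
Final offense level: 20.
Criminal history: 0 prior points → Category 1 (0-3).
Level 20 falls in the 18-20 band.
Grid: Level 18-20 × Category 1 = 30-43 months.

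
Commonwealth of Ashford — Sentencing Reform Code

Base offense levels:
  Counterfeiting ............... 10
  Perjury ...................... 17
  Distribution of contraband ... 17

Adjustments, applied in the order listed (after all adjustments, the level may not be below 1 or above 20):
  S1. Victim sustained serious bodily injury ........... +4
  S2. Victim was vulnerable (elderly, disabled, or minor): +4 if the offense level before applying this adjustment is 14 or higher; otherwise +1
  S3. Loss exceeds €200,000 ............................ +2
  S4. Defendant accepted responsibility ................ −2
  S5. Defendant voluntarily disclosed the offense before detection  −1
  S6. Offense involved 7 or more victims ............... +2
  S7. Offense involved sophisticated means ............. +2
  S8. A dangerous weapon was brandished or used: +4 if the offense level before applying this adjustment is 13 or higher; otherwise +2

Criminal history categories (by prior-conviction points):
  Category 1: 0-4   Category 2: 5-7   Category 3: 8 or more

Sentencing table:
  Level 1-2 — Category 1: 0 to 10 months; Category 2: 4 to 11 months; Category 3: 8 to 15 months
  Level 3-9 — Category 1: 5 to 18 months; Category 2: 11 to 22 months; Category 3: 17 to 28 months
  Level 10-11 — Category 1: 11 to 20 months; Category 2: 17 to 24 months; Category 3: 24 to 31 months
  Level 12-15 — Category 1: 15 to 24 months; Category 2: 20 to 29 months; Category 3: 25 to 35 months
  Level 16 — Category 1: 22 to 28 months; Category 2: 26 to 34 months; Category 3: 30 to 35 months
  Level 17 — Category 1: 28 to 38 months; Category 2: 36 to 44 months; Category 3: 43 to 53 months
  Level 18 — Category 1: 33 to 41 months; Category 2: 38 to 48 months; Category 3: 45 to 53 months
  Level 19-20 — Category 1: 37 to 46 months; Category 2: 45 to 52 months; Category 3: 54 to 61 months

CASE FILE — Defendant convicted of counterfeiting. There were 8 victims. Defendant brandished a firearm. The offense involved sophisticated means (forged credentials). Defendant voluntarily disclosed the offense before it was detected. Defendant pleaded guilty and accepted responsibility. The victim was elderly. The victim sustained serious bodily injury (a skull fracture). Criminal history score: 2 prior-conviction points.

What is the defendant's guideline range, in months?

Base offense level for counterfeiting: 10.
S1 applies: 10 + 4 = 14.
S2 applies (level before this adjustment is 14 ≥ 14, so +4): 14 + 4 = 18.
S3 does not apply.
S4 applies: 18 − 2 = 16.
S5 applies: 16 − 1 = 15.
S6 applies: 15 + 2 = 17.
S7 applies: 17 + 2 = 19.
S8 applies (level before this adjustment is 19 ≥ 13, so +4): 19 + 4 = 23.
Level 23 exceeds the maximum of 20; capped at 20.
Final offense level: 20.
Criminal history: 2 prior points → Category 1 (0-4).
Level 20 falls in the 19-20 band.
Grid: Level 19-20 × Category 1 = 37-46 months.

37-46 months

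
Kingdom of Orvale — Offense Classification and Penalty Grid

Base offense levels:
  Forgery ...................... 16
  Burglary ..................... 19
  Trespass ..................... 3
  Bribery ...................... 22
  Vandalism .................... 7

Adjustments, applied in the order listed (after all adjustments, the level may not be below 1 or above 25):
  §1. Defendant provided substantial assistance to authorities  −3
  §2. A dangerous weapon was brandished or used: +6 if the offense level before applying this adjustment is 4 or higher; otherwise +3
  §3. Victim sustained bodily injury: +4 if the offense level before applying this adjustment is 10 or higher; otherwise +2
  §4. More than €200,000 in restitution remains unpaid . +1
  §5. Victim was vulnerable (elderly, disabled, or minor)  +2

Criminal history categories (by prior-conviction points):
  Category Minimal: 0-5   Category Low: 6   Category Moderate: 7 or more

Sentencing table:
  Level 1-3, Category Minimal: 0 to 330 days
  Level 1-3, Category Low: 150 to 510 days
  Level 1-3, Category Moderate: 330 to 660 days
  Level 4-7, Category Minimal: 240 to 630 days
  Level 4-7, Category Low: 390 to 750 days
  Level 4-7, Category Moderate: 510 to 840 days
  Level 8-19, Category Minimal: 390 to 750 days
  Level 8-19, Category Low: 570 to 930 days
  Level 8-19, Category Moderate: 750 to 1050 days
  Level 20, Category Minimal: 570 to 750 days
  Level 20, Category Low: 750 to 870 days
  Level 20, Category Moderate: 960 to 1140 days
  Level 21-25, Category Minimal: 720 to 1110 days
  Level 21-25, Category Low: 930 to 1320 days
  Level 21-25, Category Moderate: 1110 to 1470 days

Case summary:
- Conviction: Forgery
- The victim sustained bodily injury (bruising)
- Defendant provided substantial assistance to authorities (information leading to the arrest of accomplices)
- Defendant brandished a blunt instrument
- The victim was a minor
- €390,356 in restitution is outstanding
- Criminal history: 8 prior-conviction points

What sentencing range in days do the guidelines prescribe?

Base offense level for forgery: 16.
§1 applies: 16 − 3 = 13.
§2 applies (level before this adjustment is 13 ≥ 4, so +6): 13 + 6 = 19.
§3 applies (level before this adjustment is 19 ≥ 10, so +4): 19 + 4 = 23.
§4 applies: 23 + 1 = 24.
§5 applies: 24 + 2 = 26.
Level 26 exceeds the maximum of 25; capped at 25.
Final offense level: 25.
Criminal history: 8 prior points → Category Moderate (7+).
Level 25 falls in the 21-25 band.
Grid: Level 21-25 × Category Moderate = 1110-1470 days.

1110-1470 days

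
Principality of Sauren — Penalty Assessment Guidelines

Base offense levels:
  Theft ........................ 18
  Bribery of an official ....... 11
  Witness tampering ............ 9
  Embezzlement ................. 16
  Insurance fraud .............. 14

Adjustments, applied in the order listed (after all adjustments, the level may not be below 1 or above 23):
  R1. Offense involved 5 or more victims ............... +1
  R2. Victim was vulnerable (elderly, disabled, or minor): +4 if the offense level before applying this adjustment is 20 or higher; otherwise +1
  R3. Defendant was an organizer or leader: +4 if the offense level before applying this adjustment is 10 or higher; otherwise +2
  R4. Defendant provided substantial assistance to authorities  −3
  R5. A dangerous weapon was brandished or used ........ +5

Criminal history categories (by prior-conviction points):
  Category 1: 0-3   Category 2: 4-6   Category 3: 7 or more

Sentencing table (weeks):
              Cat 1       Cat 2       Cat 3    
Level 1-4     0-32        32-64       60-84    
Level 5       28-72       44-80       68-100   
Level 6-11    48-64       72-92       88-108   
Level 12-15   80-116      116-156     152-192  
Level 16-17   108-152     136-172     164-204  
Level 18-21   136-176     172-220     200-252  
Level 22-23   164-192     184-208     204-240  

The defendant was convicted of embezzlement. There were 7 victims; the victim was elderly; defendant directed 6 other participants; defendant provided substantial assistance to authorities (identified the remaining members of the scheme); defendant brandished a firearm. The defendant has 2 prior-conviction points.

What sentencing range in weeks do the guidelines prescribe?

Base offense level for embezzlement: 16.
R1 applies: 16 + 1 = 17.
R2 applies (level before this adjustment is 17 < 20, so +1): 17 + 1 = 18.
R3 applies (level before this adjustment is 18 ≥ 10, so +4): 18 + 4 = 22.
R4 applies: 22 − 3 = 19.
R5 applies: 19 + 5 = 24.
Level 24 exceeds the maximum of 23; capped at 23.
Final offense level: 23.
Criminal history: 2 prior points → Category 1 (0-3).
Level 23 falls in the 22-23 band.
Grid: Level 22-23 × Category 1 = 164-192 weeks.

164-192 weeks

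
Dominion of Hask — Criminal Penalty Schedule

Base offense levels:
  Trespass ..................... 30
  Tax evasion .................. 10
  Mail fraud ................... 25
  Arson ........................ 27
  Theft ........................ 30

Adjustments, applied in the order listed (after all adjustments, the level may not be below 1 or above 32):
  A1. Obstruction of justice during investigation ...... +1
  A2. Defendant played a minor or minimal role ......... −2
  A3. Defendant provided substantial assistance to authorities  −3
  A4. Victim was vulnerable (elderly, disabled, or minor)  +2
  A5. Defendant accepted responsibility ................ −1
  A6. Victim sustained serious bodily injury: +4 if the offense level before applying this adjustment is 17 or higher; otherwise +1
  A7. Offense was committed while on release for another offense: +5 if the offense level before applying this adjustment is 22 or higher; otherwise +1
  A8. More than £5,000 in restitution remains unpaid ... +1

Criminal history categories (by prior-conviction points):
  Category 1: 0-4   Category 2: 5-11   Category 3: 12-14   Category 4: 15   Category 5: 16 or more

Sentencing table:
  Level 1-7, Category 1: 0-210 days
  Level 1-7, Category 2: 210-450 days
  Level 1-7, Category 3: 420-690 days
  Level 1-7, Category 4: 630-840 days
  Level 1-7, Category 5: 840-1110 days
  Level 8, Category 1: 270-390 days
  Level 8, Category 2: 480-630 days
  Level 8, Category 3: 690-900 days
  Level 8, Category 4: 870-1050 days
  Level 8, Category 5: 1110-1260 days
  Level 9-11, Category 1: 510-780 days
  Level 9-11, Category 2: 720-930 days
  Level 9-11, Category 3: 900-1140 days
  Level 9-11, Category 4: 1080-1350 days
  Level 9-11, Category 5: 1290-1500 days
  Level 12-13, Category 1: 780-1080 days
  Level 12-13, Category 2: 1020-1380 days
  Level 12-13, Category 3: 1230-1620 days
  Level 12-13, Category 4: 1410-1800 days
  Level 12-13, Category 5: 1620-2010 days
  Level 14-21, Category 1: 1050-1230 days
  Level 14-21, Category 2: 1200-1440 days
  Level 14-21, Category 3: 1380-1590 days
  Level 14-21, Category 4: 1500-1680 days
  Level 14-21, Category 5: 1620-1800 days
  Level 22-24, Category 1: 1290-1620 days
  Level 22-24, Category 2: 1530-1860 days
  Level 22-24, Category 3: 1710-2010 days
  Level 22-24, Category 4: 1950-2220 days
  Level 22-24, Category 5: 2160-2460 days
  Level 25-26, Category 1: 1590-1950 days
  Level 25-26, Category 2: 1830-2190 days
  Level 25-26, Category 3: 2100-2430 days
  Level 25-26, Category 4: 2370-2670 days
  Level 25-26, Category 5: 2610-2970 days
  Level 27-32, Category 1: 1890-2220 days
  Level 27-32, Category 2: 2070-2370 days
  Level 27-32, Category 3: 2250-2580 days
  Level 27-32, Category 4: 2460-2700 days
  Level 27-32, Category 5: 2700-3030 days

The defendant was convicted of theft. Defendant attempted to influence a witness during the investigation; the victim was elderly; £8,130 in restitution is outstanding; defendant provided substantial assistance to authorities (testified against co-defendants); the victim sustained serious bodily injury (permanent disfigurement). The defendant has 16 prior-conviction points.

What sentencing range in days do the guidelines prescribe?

2700-3030 days

Base offense level for theft: 30.
A1 applies: 30 + 1 = 31.
A3 applies: 31 − 3 = 28.
A4 applies: 28 + 2 = 30.
A5 does not apply.
A6 applies (level before this adjustment is 30 ≥ 17, so +4): 30 + 4 = 34.
A8 applies: 34 + 1 = 35.
Level 35 exceeds the maximum of 32; capped at 32.
Final offense level: 32.
Criminal history: 16 prior points → Category 5 (16+).
Level 32 falls in the 27-32 band.
Grid: Level 27-32 × Category 5 = 2700-3030 days.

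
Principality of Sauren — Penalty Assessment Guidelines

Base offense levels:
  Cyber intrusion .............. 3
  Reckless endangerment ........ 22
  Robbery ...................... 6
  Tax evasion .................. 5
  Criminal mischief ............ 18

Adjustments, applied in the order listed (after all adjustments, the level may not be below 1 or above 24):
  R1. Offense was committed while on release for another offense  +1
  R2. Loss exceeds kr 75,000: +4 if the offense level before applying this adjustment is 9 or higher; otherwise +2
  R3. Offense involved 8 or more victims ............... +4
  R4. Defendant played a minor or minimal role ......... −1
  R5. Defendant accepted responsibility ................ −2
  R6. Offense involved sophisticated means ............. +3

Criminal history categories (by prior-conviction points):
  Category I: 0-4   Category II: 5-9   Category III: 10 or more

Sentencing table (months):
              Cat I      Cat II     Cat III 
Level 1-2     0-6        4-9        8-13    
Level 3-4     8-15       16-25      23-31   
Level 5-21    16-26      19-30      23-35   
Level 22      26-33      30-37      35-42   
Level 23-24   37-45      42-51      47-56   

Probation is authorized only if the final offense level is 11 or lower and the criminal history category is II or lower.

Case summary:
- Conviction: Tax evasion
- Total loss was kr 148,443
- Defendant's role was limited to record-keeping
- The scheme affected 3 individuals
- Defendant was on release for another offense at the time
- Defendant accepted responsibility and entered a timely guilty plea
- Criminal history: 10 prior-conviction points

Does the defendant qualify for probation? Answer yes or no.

No

Base offense level for tax evasion: 5.
R1 applies: 5 + 1 = 6.
R2 applies (level before this adjustment is 6 < 9, so +2): 6 + 2 = 8.
R3 does not apply.
R4 applies: 8 − 1 = 7.
R5 applies: 7 − 2 = 5.
Final offense level: 5.
Criminal history: 10 prior points → Category III (10+).
Level 5 falls in the 5-21 band.
Grid: Level 5-21 × Category III = 23-35 months.
Probation check: level 5 ≤ 11 and category III > II → not eligible.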